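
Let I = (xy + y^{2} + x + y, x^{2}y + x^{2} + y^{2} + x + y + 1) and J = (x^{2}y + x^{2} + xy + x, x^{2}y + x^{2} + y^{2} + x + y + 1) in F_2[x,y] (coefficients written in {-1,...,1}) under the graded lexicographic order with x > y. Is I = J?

For a fixed monomial order, each ideal has a unique reduced Gröbner basis; comparing bases decides equality.
Buchberger on the first generating set:
f_1 = xy + y^{2} + x + y, LT = xy.
f_2 = x^{2}y + x^{2} + y^{2} + x + y + 1, LT = x^{2}y.

S(f_1,f_2): lcm = x^{2}y. S = xy^{2} + xy + y^{2} + x + y + 1.
  leading term xy^{2}: subtract (y)·f_1 from xy^{2} + xy + y^{2} + x + y + 1 → y^{3} + x + y + 1
  leading term y^{3}: no divisor's leading term divides it; move y^{3} to the remainder.
  leading term x: no divisor's leading term divides it; move x to the remainder.
  leading term y: no divisor's leading term divides it; move y to the remainder.
  leading term 1: no divisor's leading term divides it; move 1 to the remainder.
  remainder y^{3} + x + y + 1 ≠ 0; add g_3 = y^{3} + x + y + 1 to the basis.

S(f_1,g_3): lcm = xy^{3}. S = y^{4} + xy^{2} + y^{3} + x^{2} + xy + x.
  leading term y^{4}: subtract (y)·g_3 from y^{4} + xy^{2} + y^{3} + x^{2} + xy + x → xy^{2} + y^{3} + x^{2} + y^{2} + x + y
  leading term xy^{2}: subtract (y)·f_1 from xy^{2} + y^{3} + x^{2} + y^{2} + x + y → x^{2} + xy + x + y
  leading term x^{2}: no divisor's leading term divides it; move x^{2} to the remainder.
  leading term xy: subtract (1)·f_1 from xy + x + y → y^{2}
  leading term y^{2}: no divisor's leading term divides it; move y^{2} to the remainder.
  remainder x^{2} + y^{2} ≠ 0; add g_4 = x^{2} + y^{2} to the basis.

The other S-polynomials (S(f_2,g_3), S(f_1,g_4), S(f_2,g_4), S(g_3,g_4)) all reduce to 0 modulo the current basis, so we have a Gröbner basis.
Inter-reduce: drop elements whose leading term is divisible by another's, tail-reduce, and make monic.
Reduced Gröbner basis: {y^{3} + x + y + 1, x^{2} + y^{2}, xy + y^{2} + x + y}.

Buchberger on the second generating set:
h_1 = x^{2}y + x^{2} + xy + x, LT = x^{2}y.
h_2 = x^{2}y + x^{2} + y^{2} + x + y + 1, LT = x^{2}y.

S(h_1,h_2): lcm = x^{2}y. S = xy + y^{2} + y + 1.
  leading term xy: no divisor's leading term divides it; move xy to the remainder.
  leading term y^{2}: no divisor's leading term divides it; move y^{2} to the remainder.
  leading term y: no divisor's leading term divides it; move y to the remainder.
  leading term 1: no divisor's leading term divides it; move 1 to the remainder.
  remainder xy + y^{2} + y + 1 ≠ 0; add k_3 = xy + y^{2} + y + 1 to the basis.

S(h_1,k_3): lcm = x^{2}y. S = xy^{2} + x^{2}.
  leading term xy^{2}: subtract (y)·k_3 from xy^{2} + x^{2} → y^{3} + x^{2} + y^{2} + y
  leading term y^{3}: no divisor's leading term divides it; move y^{3} to the remainder.
  leading term x^{2}: no divisor's leading term divides it; move x^{2} to the remainder.
  leading term y^{2}: no divisor's leading term divides it; move y^{2} to the remainder.
  leading term y: no divisor's leading term divides it; move y to the remainder.
  remainder y^{3} + x^{2} + y^{2} + y ≠ 0; add k_4 = y^{3} + x^{2} + y^{2} + y to the basis.

S(h_1,k_4): lcm = x^{2}y^{3}. S = x^{4} + xy^{3} + x^{2}y + xy^{2}.
  leading term x^{4}: no divisor's leading term divides it; move x^{4} to the remainder.
  leading term xy^{3}: subtract (y^{2})·k_3 from xy^{3} + x^{2}y + xy^{2} → y^{4} + x^{2}y + xy^{2} + y^{3} + y^{2}
  leading term y^{4}: subtract (y)·k_4 from y^{4} + x^{2}y + xy^{2} + y^{3} + y^{2} → xy^{2}
  leading term xy^{2}: subtract (y)·k_3 from xy^{2} → y^{3} + y^{2} + y
  leading term y^{3}: subtract (1)·k_4 from y^{3} + y^{2} + y → x^{2}
  leading term x^{2}: no divisor's leading term divides it; move x^{2} to the remainder.
  remainder x^{4} + x^{2} ≠ 0; add k_5 = x^{4} + x^{2} to the basis.

S(k_3,k_4): lcm = xy^{3}. S = y^{4} + x^{3} + xy^{2} + y^{3} + xy + y^{2}.
  leading term y^{4}: subtract (y)·k_4 from y^{4} + x^{3} + xy^{2} + y^{3} + xy + y^{2} → x^{3} + x^{2}y + xy^{2} + xy
  leading term x^{3}: no divisor's leading term divides it; move x^{3} to the remainder.
  leading term x^{2}y: subtract (1)·h_1 from x^{2}y + xy^{2} + xy → xy^{2} + x^{2} + x
  leading term xy^{2}: subtract (y)·k_3 from xy^{2} + x^{2} + x → y^{3} + x^{2} + y^{2} + x + y
  leading term y^{3}: subtract (1)·k_4 from y^{3} + x^{2} + y^{2} + x + y → x
  leading term x: no divisor's leading term divides it; move x to the remainder.
  remainder x^{3} + x ≠ 0; add k_6 = x^{3} + x to the basis.

The other S-polynomials (S(h_2,k_3), S(h_2,k_4), S(h_1,k_5), S(h_2,k_5), S(k_3,k_5), S(k_4,k_5), S(h_1,k_6), S(h_2,k_6), S(k_3,k_6), S(k_4,k_6), S(k_5,k_6)) all reduce to 0 modulo the current basis, so we have a Gröbner basis.
Inter-reduce: drop elements whose leading term is divisible by another's, tail-reduce, and make monic.
Reduced Gröbner basis: {x^{3} + x, y^{3} + x^{2} + y^{2} + y, xy + y^{2} + y + 1}.

The bases are distinct; the ideals are different.

No, the ideals differ.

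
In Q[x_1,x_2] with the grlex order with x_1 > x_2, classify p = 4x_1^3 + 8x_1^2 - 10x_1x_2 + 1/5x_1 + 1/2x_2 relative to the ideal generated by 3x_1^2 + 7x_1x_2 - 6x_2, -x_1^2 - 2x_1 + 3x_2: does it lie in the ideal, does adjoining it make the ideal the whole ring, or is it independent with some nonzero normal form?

First compute the reduced Gröbner basis of I by Buchberger's algorithm.
f_1 = 3x_1^2 + 7x_1x_2 - 6x_2, LT = x_1^2.
f_2 = -x_1^2 - 2x_1 + 3x_2, LT = x_1^2.

S(f_1,f_2): lcm = x_1^2. S = 7/3x_1x_2 - 2x_1 + x_2.
  leading term x_1x_2: no divisor's leading term divides it; move 7/3x_1x_2 to the remainder.
  leading term x_1: no divisor's leading term divides it; move -2x_1 to the remainder.
  leading term x_2: no divisor's leading term divides it; move x_2 to the remainder.
  remainder 7/3x_1x_2 - 2x_1 + x_2 ≠ 0; add h_3 = 7/3x_1x_2 - 2x_1 + x_2 to the basis.

S(f_1,h_3): lcm = x_1^2x_2. S = 7/3x_1x_2^2 + 6/7x_1^2 - 3/7x_1x_2 - 2x_2^2.
  leading term x_1x_2^2: subtract (x_2)·h_3 from 7/3x_1x_2^2 + 6/7x_1^2 - 3/7x_1x_2 - 2x_2^2 → 6/7x_1^2 + 11/7x_1x_2 - 3x_2^2
  leading term x_1^2: subtract (2/7)·f_1 from 6/7x_1^2 + 11/7x_1x_2 - 3x_2^2 → -3/7x_1x_2 - 3x_2^2 + 12/7x_2
  leading term x_1x_2: subtract (-9/49)·h_3 from -3/7x_1x_2 - 3x_2^2 + 12/7x_2 → -3x_2^2 - 18/49x_1 + 93/49x_2
  leading term x_2^2: no divisor's leading term divides it; move -3x_2^2 to the remainder.
  leading term x_1: no divisor's leading term divides it; move -18/49x_1 to the remainder.
  leading term x_2: no divisor's leading term divides it; move 93/49x_2 to the remainder.
  remainder -3x_2^2 - 18/49x_1 + 93/49x_2 ≠ 0; add h_4 = -3x_2^2 - 18/49x_1 + 93/49x_2 to the basis.

The other S-polynomials (S(f_2,h_3), S(f_1,h_4), S(f_2,h_4), S(h_3,h_4)) all reduce to 0 modulo the current basis, so we have a Gröbner basis.
Inter-reduce: drop elements whose leading term is divisible by another's, tail-reduce, and make monic.
Reduced Gröbner basis: {x_1^2 + 2x_1 - 3x_2, x_1x_2 - 6/7x_1 + 3/7x_2, x_2^2 + 6/49x_1 - 31/49x_2}.
Label its elements g_1 = x_1^2 + 2x_1 - 3x_2, g_2 = x_1x_2 - 6/7x_1 + 3/7x_2, g_3 = x_2^2 + 6/49x_1 - 31/49x_2.

Reduce p = 4x_1^3 + 8x_1^2 - 10x_1x_2 + 1/5x_1 + 1/2x_2 modulo G:
  leading term x_1^3: subtract (4x_1)·g_1 from 4x_1^3 + 8x_1^2 - 10x_1x_2 + 1/5x_1 + 1/2x_2 → 2x_1x_2 + 1/5x_1 + 1/2x_2
  leading term x_1x_2: subtract (2)·g_2 from 2x_1x_2 + 1/5x_1 + 1/2x_2 → 67/35x_1 - 5/14x_2
  leading term x_1: no divisor's leading term divides it; move 67/35x_1 to the remainder.
  leading term x_2: no divisor's leading term divides it; move -5/14x_2 to the remainder.
  normal form = 67/35x_1 - 5/14x_2.
The normal form is nonzero, so p ∉ I. Since p minus its normal form lies in I, I + (p) = I + (r) where r = 67/35x_1 - 5/14x_2; decide whether this ideal is the whole ring.
Run Buchberger on G together with r (pairs among the g_i already reduce to 0 since G is a Gröbner basis):
g_1 = x_1^2 + 2x_1 - 3x_2, LT = x_1^2.
g_2 = x_1x_2 - 6/7x_1 + 3/7x_2, LT = x_1x_2.
g_3 = x_2^2 + 6/49x_1 - 31/49x_2, LT = x_2^2.
r = 67/35x_1 - 5/14x_2, LT = x_1.

S(g_1,r): lcm = x_1^2. S = 25/134x_1x_2 + 2x_1 - 3x_2.
  leading term x_1x_2: subtract (25/134)·g_2 from 25/134x_1x_2 + 2x_1 - 3x_2 → 1013/469x_1 - 2889/938x_2
  leading term x_1: subtract (5065/4489)·r from 1013/469x_1 - 2889/938x_2 → -12017/4489x_2
  leading term x_2: no divisor's leading term divides it; move -12017/4489x_2 to the remainder.
  remainder -12017/4489x_2 ≠ 0; add m_5 = -12017/4489x_2 to the basis.

The other S-polynomials (S(g_1,g_2), S(g_1,g_3), S(g_2,g_3), S(g_2,r), S(g_3,r), S(g_1,m_5), S(g_2,m_5), S(g_3,m_5), S(r,m_5)) all reduce to 0 modulo the current basis, so we have a Gröbner basis.
Inter-reduce: drop elements whose leading term is divisible by another's, tail-reduce, and make monic.
Reduced Gröbner basis: {x_1, x_2}.
The reduced Gröbner basis of I + (p) is {x_1, x_2} ≠ {1}, a proper ideal, so the enlarged system stays consistent: p is independent of I, with normal form 67/35x_1 - 5/14x_2.

Ideal membership is decidable via reduction modulo a Gröbner basis.

4x_1^3 + 8x_1^2 - 10x_1x_2 + 1/5x_1 + 1/2x_2 is independent of I; its normal form modulo I is 67/35x_1 - 5/14x_2.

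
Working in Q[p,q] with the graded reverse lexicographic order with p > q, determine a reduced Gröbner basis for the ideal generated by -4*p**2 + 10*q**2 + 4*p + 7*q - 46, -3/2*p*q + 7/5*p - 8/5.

f_1 = -4*p**2 + 10*q**2 + 4*p + 7*q - 46, LT = p**2.
f_2 = -3/2*p*q + 7/5*p - 8/5, LT = p*q.

S(f_1,f_2): lcm = p**2*q. S = -5/2*q**3 + 14/15*p**2 - p*q - 7/4*q**2 - 16/15*p + 23/2*q.
  leading term q**3: no divisor's leading term divides it; move -5/2*q**3 to the remainder.
  leading term p**2: subtract (-7/30)·f_1 from 14/15*p**2 - p*q - 7/4*q**2 - 16/15*p + 23/2*q → -p*q + 7/12*q**2 - 2/15*p + 197/15*q - 161/15
  leading term p*q: subtract (2/3)·f_2 from -p*q + 7/12*q**2 - 2/15*p + 197/15*q - 161/15 → 7/12*q**2 - 16/15*p + 197/15*q - 29/3
  leading term q**2: no divisor's leading term divides it; move 7/12*q**2 to the remainder.
  leading term p: no divisor's leading term divides it; move -16/15*p to the remainder.
  leading term q: no divisor's leading term divides it; move 197/15*q to the remainder.
  leading term 1: no divisor's leading term divides it; move -29/3 to the remainder.
  remainder -5/2*q**3 + 7/12*q**2 - 16/15*p + 197/15*q - 29/3 ≠ 0; add g_3 = -5/2*q**3 + 7/12*q**2 - 16/15*p + 197/15*q - 29/3 to the basis.

The other S-polynomials (S(f_1,g_3), S(f_2,g_3)) all reduce to 0 modulo the current basis, so we have a Gröbner basis.

G = {q**3 - 7/30*q**2 + 32/75*p - 394/75*q + 58/15, p**2 - 5/2*q**2 - p - 7/4*q + 23/2, p*q - 14/15*p + 16/15}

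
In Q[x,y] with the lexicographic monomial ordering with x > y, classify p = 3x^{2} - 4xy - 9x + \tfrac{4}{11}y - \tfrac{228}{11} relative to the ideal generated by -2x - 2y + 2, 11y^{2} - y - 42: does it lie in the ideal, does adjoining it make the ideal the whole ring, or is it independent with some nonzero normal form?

First compute the reduced Gröbner basis of I by Buchberger's algorithm.
f_1 = -2x - 2y + 2, LT = x.
f_2 = 11y^{2} - y - 42, LT = y^{2}.

The S-polynomials (S(f_1,f_2)) all reduce to 0 modulo the current basis, so we have a Gröbner basis.
Inter-reduce: drop elements whose leading term is divisible by another's, tail-reduce, and make monic.
Reduced Gröbner basis: {x + y - 1, y^{2} - \tfrac{1}{11}y - \tfrac{42}{11}}.
Label its elements g_1 = x + y - 1, g_2 = y^{2} - \tfrac{1}{11}y - \tfrac{42}{11}.

Reduce p = 3x^{2} - 4xy - 9x + \tfrac{4}{11}y - \tfrac{228}{11} modulo G:
  leading term x^{2}: subtract (3x)·g_1 from 3x^{2} - 4xy - 9x + \tfrac{4}{11}y - \tfrac{228}{11} → -7xy - 6x + \tfrac{4}{11}y - \tfrac{228}{11}
  leading term xy: subtract (-7y)·g_1 from -7xy - 6x + \tfrac{4}{11}y - \tfrac{228}{11} → -6x + 7y^{2} - \tfrac{73}{11}y - \tfrac{228}{11}
  leading term x: subtract (-6)·g_1 from -6x + 7y^{2} - \tfrac{73}{11}y - \tfrac{228}{11} → 7y^{2} - \tfrac{7}{11}y - \tfrac{294}{11}
  leading term y^{2}: subtract (7)·g_2 from 7y^{2} - \tfrac{7}{11}y - \tfrac{294}{11} → 0
  normal form = 0.
Since the normal form is 0, p ∈ I.

3x^{2} - 4xy - 9x + \tfrac{4}{11}y - \tfrac{228}{11} lies in I (it reduces to 0).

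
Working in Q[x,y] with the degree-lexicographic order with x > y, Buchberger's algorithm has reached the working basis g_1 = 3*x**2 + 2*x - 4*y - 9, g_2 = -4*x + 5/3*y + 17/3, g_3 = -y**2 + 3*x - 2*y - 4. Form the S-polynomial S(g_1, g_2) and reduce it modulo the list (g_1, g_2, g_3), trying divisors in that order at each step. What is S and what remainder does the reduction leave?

S(g_1, g_2) = 5/12*x*y + 25/12*x - 4/3*y - 3; remainder on division = -1/192*y - 1/192.

lcm(LM(g_1), LM(g_2)) = x**2.
S = (lcm/LT(g_1))·g_1 − (lcm/LT(g_2))·g_2 = 5/12*x*y + 25/12*x - 4/3*y - 3.
Reduce S modulo (g_1, g_2, g_3) in that order:
  leading term x*y: subtract (-5/48*y)·g_2 from 5/12*x*y + 25/12*x - 4/3*y - 3 → 25/144*y**2 + 25/12*x - 107/144*y - 3
  leading term y**2: subtract (-25/144)·g_3 from 25/144*y**2 + 25/12*x - 107/144*y - 3 → 125/48*x - 157/144*y - 133/36
  leading term x: subtract (-125/192)·g_2 from 125/48*x - 157/144*y - 133/36 → -1/192*y - 1/192
  leading term y: no divisor's leading term divides it; move -1/192*y to the remainder.
  leading term 1: no divisor's leading term divides it; move -1/192 to the remainder.
The remainder -1/192*y - 1/192 is nonzero, so it would be added as the next basis element.
This is the inner loop of Buchberger's algorithm — each nonzero remainder becomes a new basis element.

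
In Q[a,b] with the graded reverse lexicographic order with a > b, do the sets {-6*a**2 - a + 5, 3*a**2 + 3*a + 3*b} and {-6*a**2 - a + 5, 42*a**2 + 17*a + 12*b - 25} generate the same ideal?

Yes, the ideals are equal.

For a fixed monomial order, each ideal has a unique reduced Gröbner basis; comparing bases decides equality.
Buchberger on the first generating set:
f_1 = -6*a**2 - a + 5, LT = a**2.
f_2 = 3*a**2 + 3*a + 3*b, LT = a**2.

S(f_1,f_2): lcm = a**2. S = -5/6*a - b - 5/6.
  leading term a: no divisor's leading term divides it; move -5/6*a to the remainder.
  leading term b: no divisor's leading term divides it; move -b to the remainder.
  leading term 1: no divisor's leading term divides it; move -5/6 to the remainder.
  remainder -5/6*a - b - 5/6 ≠ 0; add g_3 = -5/6*a - b - 5/6 to the basis.

S(f_1,g_3): lcm = a**2. S = -6/5*a*b - 5/6*a - 5/6.
  leading term a*b: subtract (36/25*b)·g_3 from -6/5*a*b - 5/6*a - 5/6 → 36/25*b**2 - 5/6*a + 6/5*b - 5/6
  leading term b**2: no divisor's leading term divides it; move 36/25*b**2 to the remainder.
  leading term a: subtract (1)·g_3 from -5/6*a + 6/5*b - 5/6 → 11/5*b
  leading term b: no divisor's leading term divides it; move 11/5*b to the remainder.
  remainder 36/25*b**2 + 11/5*b ≠ 0; add g_4 = 36/25*b**2 + 11/5*b to the basis.

The other S-polynomials (S(f_2,g_3), S(f_1,g_4), S(f_2,g_4), S(g_3,g_4)) all reduce to 0 modulo the current basis, so we have a Gröbner basis.
Inter-reduce: drop elements whose leading term is divisible by another's, tail-reduce, and make monic.
Reduced Gröbner basis: {b**2 + 55/36*b, a + 6/5*b + 1}.

Buchberger on the second generating set:
h_1 = -6*a**2 - a + 5, LT = a**2.
h_2 = 42*a**2 + 17*a + 12*b - 25, LT = a**2.

S(h_1,h_2): lcm = a**2. S = -5/21*a - 2/7*b - 5/21.
  leading term a: no divisor's leading term divides it; move -5/21*a to the remainder.
  leading term b: no divisor's leading term divides it; move -2/7*b to the remainder.
  leading term 1: no divisor's leading term divides it; move -5/21 to the remainder.
  remainder -5/21*a - 2/7*b - 5/21 ≠ 0; add k_3 = -5/21*a - 2/7*b - 5/21 to the basis.

S(h_1,k_3): lcm = a**2. S = -6/5*a*b - 5/6*a - 5/6.
  leading term a*b: subtract (126/25*b)·k_3 from -6/5*a*b - 5/6*a - 5/6 → 36/25*b**2 - 5/6*a + 6/5*b - 5/6
  leading term b**2: no divisor's leading term divides it; move 36/25*b**2 to the remainder.
  leading term a: subtract (7/2)·k_3 from -5/6*a + 6/5*b - 5/6 → 11/5*b
  leading term b: no divisor's leading term divides it; move 11/5*b to the remainder.
  remainder 36/25*b**2 + 11/5*b ≠ 0; add k_4 = 36/25*b**2 + 11/5*b to the basis.

The other S-polynomials (S(h_2,k_3), S(h_1,k_4), S(h_2,k_4), S(k_3,k_4)) all reduce to 0 modulo the current basis, so we have a Gröbner basis.
Inter-reduce: drop elements whose leading term is divisible by another's, tail-reduce, and make monic.
Reduced Gröbner basis: {b**2 + 55/36*b, a + 6/5*b + 1}.

Same reduced basis, so the two generating sets span the same ideal.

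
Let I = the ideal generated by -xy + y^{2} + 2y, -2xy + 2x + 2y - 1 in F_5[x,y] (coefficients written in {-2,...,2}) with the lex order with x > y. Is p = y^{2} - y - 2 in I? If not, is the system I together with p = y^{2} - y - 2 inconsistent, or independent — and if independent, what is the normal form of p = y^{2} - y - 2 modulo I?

First compute the reduced Gröbner basis of I by Buchberger's algorithm.
f_1 = -xy + y^{2} + 2y, LT = xy.
f_2 = -2xy + 2x + 2y - 1, LT = xy.

S(f_1,f_2): lcm = xy. S = x - y^{2} - y + 2.
  reduce S modulo (f_1, f_2):
  remainder x - y^{2} - y + 2 ≠ 0; add h_3 = x - y^{2} - y + 2 to the basis.

S(f_1,h_3): lcm = xy. S = y^{3} + y.
  reduce S modulo (f_1, f_2, h_3):
  remainder y^{3} + y ≠ 0; add h_4 = y^{3} + y to the basis.

The other S-polynomials (S(f_2,h_3), S(f_1,h_4), S(f_2,h_4), S(h_3,h_4)) all reduce to 0 modulo the current basis, so we have a Gröbner basis.
Inter-reduce: drop elements whose leading term is divisible by another's, tail-reduce, and make monic.
Reduced Gröbner basis: {x - y^{2} - y + 2, y^{3} + y}.
Label its elements g_1 = x - y^{2} - y + 2, g_2 = y^{3} + y.

Reduce p = y^{2} - y - 2 modulo G:
  leading term y^{2}: no divisor's leading term divides it; move y^{2} to the remainder.
  leading term y: no divisor's leading term divides it; move -y to the remainder.
  leading term 1: no divisor's leading term divides it; move -2 to the remainder.
  normal form = y^{2} - y - 2.
The normal form is nonzero, so p ∉ I. Since p minus its normal form lies in I, I + (p) = I + (r) where r = y^{2} - y - 2; decide whether this ideal is the whole ring.
Run Buchberger on G together with r (pairs among the g_i already reduce to 0 since G is a Gröbner basis):
g_1 = x - y^{2} - y + 2, LT = x.
g_2 = y^{3} + y, LT = y^{3}.
r = y^{2} - y - 2, LT = y^{2}.

S(g_2,r): lcm = y^{3}. S = y^{2} - 2y.
  reduce S modulo (g_1, g_2, r):
  remainder -y + 2 ≠ 0; add m_4 = -y + 2 to the basis.

The other S-polynomials (S(g_1,g_2), S(g_1,r), S(g_1,m_4), S(g_2,m_4), S(r,m_4)) all reduce to 0 modulo the current basis, so we have a Gröbner basis.
Inter-reduce: drop elements whose leading term is divisible by another's, tail-reduce, and make monic.
Reduced Gröbner basis: {x + 1, y - 2}.
The reduced Gröbner basis of I + (p) is {x + 1, y - 2} ≠ {1}, a proper ideal, so the enlarged system stays consistent: p is independent of I, with normal form y^{2} - y - 2.

y^{2} - y - 2 is independent of I; its normal form modulo I is y^{2} - y - 2.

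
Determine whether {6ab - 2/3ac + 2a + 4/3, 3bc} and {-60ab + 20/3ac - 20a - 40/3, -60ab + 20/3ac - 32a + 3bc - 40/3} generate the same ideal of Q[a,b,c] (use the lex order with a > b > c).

No, the ideals differ.

Since reduced Gröbner bases are canonical representatives of ideals under a given ordering, it suffices to compute and compare them.
Buchberger on the first generating set:
f_1 = 6ab - 2/3ac + 2a + 4/3, LT = ab.
f_2 = 3bc, LT = bc.

S(f_1,f_2): lcm = abc. S = -1/9ac^2 + 1/3ac + 2/9c.
  leading term ac^2: no divisor's leading term divides it; move -1/9ac^2 to the remainder.
  leading term ac: no divisor's leading term divides it; move 1/3ac to the remainder.
  leading term c: no divisor's leading term divides it; move 2/9c to the remainder.
  remainder -1/9ac^2 + 1/3ac + 2/9c ≠ 0; add g_3 = -1/9ac^2 + 1/3ac + 2/9c to the basis.

The other S-polynomials (S(f_1,g_3), S(f_2,g_3)) all reduce to 0 modulo the current basis, so we have a Gröbner basis.
Inter-reduce: drop elements whose leading term is divisible by another's, tail-reduce, and make monic.
Reduced Gröbner basis: {ab - 1/9ac + 1/3a + 2/9, ac^2 - 3ac - 2c, bc}.

Buchberger on the second generating set:
h_1 = -60ab + 20/3ac - 20a - 40/3, LT = ab.
h_2 = -60ab + 20/3ac - 32a + 3bc - 40/3, LT = ab.

S(h_1,h_2): lcm = ab. S = -1/5a + 1/20bc.
  leading term a: no divisor's leading term divides it; move -1/5a to the remainder.
  leading term bc: no divisor's leading term divides it; move 1/20bc to the remainder.
  remainder -1/5a + 1/20bc ≠ 0; add k_3 = -1/5a + 1/20bc to the basis.

S(h_1,k_3): lcm = ab. S = -1/9ac + 1/3a + 1/4b^2c + 2/9.
  leading term ac: subtract (5/9c)·k_3 from -1/9ac + 1/3a + 1/4b^2c + 2/9 → 1/3a + 1/4b^2c - 1/36bc^2 + 2/9
  leading term a: subtract (-5/3)·k_3 from 1/3a + 1/4b^2c - 1/36bc^2 + 2/9 → 1/4b^2c - 1/36bc^2 + 1/12bc + 2/9
  leading term b^2c: no divisor's leading term divides it; move 1/4b^2c to the remainder.
  leading term bc^2: no divisor's leading term divides it; move -1/36bc^2 to the remainder.
  leading term bc: no divisor's leading term divides it; move 1/12bc to the remainder.
  leading term 1: no divisor's leading term divides it; move 2/9 to the remainder.
  remainder 1/4b^2c - 1/36bc^2 + 1/12bc + 2/9 ≠ 0; add k_4 = 1/4b^2c - 1/36bc^2 + 1/12bc + 2/9 to the basis.

The other S-polynomials (S(h_2,k_3), S(h_1,k_4), S(h_2,k_4), S(k_3,k_4)) all reduce to 0 modulo the current basis, so we have a Gröbner basis.
Inter-reduce: drop elements whose leading term is divisible by another's, tail-reduce, and make monic.
Reduced Gröbner basis: {a - 1/4bc, b^2c - 1/9bc^2 + 1/3bc + 8/9}.

Since the reduced bases disagree, the two ideals are not the same.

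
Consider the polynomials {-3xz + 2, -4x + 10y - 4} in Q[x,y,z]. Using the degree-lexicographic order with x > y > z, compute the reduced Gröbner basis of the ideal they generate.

G = {yz - 2/5z - 4/15, x - 5/2y + 1}

This is the nonlinear analogue of row-reducing a linear system.

f_1 = -3xz + 2, LT = xz.
f_2 = -4x + 10y - 4, LT = x.

S(f_1,f_2): lcm = xz. S = 5/2yz - z - 2/3.
  leading term yz: no divisor's leading term divides it; move 5/2yz to the remainder.
  leading term z: no divisor's leading term divides it; move -z to the remainder.
  leading term 1: no divisor's leading term divides it; move -2/3 to the remainder.
  remainder 5/2yz - z - 2/3 ≠ 0; add g_3 = 5/2yz - z - 2/3 to the basis.

S(f_1,g_3): lcm = xyz. S = 2/5xz + 4/15x - 2/3y.
  leading term xz: subtract (-2/15)·f_1 from 2/5xz + 4/15x - 2/3y → 4/15x - 2/3y + 4/15
  leading term x: subtract (-1/15)·f_2 from 4/15x - 2/3y + 4/15 → 0
  remainder 0.

S(f_2,g_3): leading monomials are coprime, so the S-polynomial reduces to 0 (Buchberger's first criterion).
Every S-polynomial of the final basis reduces to 0, so we have a Gröbner basis.
Inter-reduce: drop elements whose leading term is divisible by another's, tail-reduce, and make monic.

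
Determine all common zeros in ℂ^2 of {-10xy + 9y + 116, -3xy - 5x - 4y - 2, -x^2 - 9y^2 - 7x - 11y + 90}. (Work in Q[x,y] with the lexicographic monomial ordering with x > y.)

{(-2, -4)}

Compute a lex Gröbner basis by Buchberger's algorithm.
f_1 = -10xy + 9y + 116, LT = xy.
f_2 = -3xy - 5x - 4y - 2, LT = xy.
f_3 = -x^2 - 7x - 9y^2 - 11y + 90, LT = x^2.

S(f_1,f_2): lcm = xy. S = -5/3x - 67/30y - 184/15.
  leading term x: no divisor's leading term divides it; move -5/3x to the remainder.
  leading term y: no divisor's leading term divides it; move -67/30y to the remainder.
  leading term 1: no divisor's leading term divides it; move -184/15 to the remainder.
  remainder -5/3x - 67/30y - 184/15 ≠ 0; add h_4 = -5/3x - 67/30y - 184/15 to the basis.

S(f_1,f_3): lcm = x^2y. S = -79/10xy - 58/5x - 9y^3 - 11y^2 + 90y.
  leading term xy: subtract (79/100)·f_1 from -79/10xy - 58/5x - 9y^3 - 11y^2 + 90y → -58/5x - 9y^3 - 11y^2 + 8289/100y - 2291/25
  leading term x: subtract (174/25)·h_4 from -58/5x - 9y^3 - 11y^2 + 8289/100y - 2291/25 → -9y^3 - 11y^2 + 49217/500y - 783/125
  leading term y^3: no divisor's leading term divides it; move -9y^3 to the remainder.
  leading term y^2: no divisor's leading term divides it; move -11y^2 to the remainder.
  leading term y: no divisor's leading term divides it; move 49217/500y to the remainder.
  leading term 1: no divisor's leading term divides it; move -783/125 to the remainder.
  remainder -9y^3 - 11y^2 + 49217/500y - 783/125 ≠ 0; add h_5 = -9y^3 - 11y^2 + 49217/500y - 783/125 to the basis.

S(f_2,f_3): lcm = x^2y. S = 5/3x^2 - 17/3xy + 2/3x - 9y^3 - 11y^2 + 90y.
  leading term x^2: subtract (-5/3)·f_3 from 5/3x^2 - 17/3xy + 2/3x - 9y^3 - 11y^2 + 90y → -17/3xy - 11x - 9y^3 - 26y^2 + 215/3y + 150
  leading term xy: subtract (17/30)·f_1 from -17/3xy - 11x - 9y^3 - 26y^2 + 215/3y + 150 → -11x - 9y^3 - 26y^2 + 1997/30y + 1264/15
  leading term x: subtract (33/5)·h_4 from -11x - 9y^3 - 26y^2 + 1997/30y + 1264/15 → -9y^3 - 26y^2 + 6098/75y + 12392/75
  leading term y^3: subtract (1)·h_5 from -9y^3 - 26y^2 + 6098/75y + 12392/75 → -15y^2 - 25691/1500y + 64309/375
  leading term y^2: no divisor's leading term divides it; move -15y^2 to the remainder.
  leading term y: no divisor's leading term divides it; move -25691/1500y to the remainder.
  leading term 1: no divisor's leading term divides it; move 64309/375 to the remainder.
  remainder -15y^2 - 25691/1500y + 64309/375 ≠ 0; add h_6 = -15y^2 - 25691/1500y + 64309/375 to the basis.

S(f_1,h_4): lcm = xy. S = -67/50y^2 - 413/50y - 58/5.
  leading term y^2: subtract (67/750)·h_6 from -67/50y^2 - 413/50y - 58/5 → -7571203/1125000y - 7571203/281250
  leading term y: no divisor's leading term divides it; move -7571203/1125000y to the remainder.
  leading term 1: no divisor's leading term divides it; move -7571203/281250 to the remainder.
  remainder -7571203/1125000y - 7571203/281250 ≠ 0; add h_7 = -7571203/1125000y - 7571203/281250 to the basis.

The other S-polynomials (S(f_2,h_4), S(f_3,h_4), S(f_1,h_5), S(f_2,h_5), S(f_3,h_5), S(h_4,h_5), S(f_1,h_6), S(f_2,h_6), S(f_3,h_6), S(h_4,h_6), S(h_5,h_6), S(f_1,h_7), S(f_2,h_7), S(f_3,h_7), S(h_4,h_7), S(h_5,h_7), S(h_6,h_7)) all reduce to 0 modulo the current basis, so we have a Gröbner basis.
Inter-reduce: drop elements whose leading term is divisible by another's, tail-reduce, and make monic.
Reduced Gröbner basis: {x + 2, y + 4}.

A lex Gröbner basis eliminates variables successively. Here y + 4 depends only on y, with roots {-4}; lifting each root through the earlier basis elements recovers the full solutions.
  y = -4: the earlier basis element becomes x + 2 = 0, giving x = -2 — point (-2, -4).
Substituting each solution back into the original system confirms all equations vanish.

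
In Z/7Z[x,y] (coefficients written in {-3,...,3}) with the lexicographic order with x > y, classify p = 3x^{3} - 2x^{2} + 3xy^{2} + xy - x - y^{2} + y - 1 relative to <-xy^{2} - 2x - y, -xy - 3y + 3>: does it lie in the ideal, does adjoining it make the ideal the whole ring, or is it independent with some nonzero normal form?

First compute the reduced Gröbner basis of I by Buchberger's algorithm.
f_1 = -xy^{2} - 2x - y, LT = xy^{2}.
f_2 = -xy - 3y + 3, LT = xy.

S(f_1,f_2): lcm = xy^{2}. S = 2x - 3y^{2} - 3y.
  leading term x: no divisor's leading term divides it; move 2x to the remainder.
  leading term y^{2}: no divisor's leading term divides it; move -3y^{2} to the remainder.
  leading term y: no divisor's leading term divides it; move -3y to the remainder.
  remainder 2x - 3y^{2} - 3y ≠ 0; add h_3 = 2x - 3y^{2} - 3y to the basis.

S(f_1,h_3): lcm = xy^{2}. S = 2x - 2y^{4} - 2y^{3} + y.
  leading term x: subtract (1)·h_3 from 2x - 2y^{4} - 2y^{3} + y → -2y^{4} - 2y^{3} + 3y^{2} - 3y
  leading term y^{4}: no divisor's leading term divides it; move -2y^{4} to the remainder.
  leading term y^{3}: no divisor's leading term divides it; move -2y^{3} to the remainder.
  leading term y^{2}: no divisor's leading term divides it; move 3y^{2} to the remainder.
  leading term y: no divisor's leading term divides it; move -3y to the remainder.
  remainder -2y^{4} - 2y^{3} + 3y^{2} - 3y ≠ 0; add h_4 = -2y^{4} - 2y^{3} + 3y^{2} - 3y to the basis.

S(f_2,h_3): lcm = xy. S = -2y^{3} - 2y^{2} + 3y - 3.
  leading term y^{3}: no divisor's leading term divides it; move -2y^{3} to the remainder.
  leading term y^{2}: no divisor's leading term divides it; move -2y^{2} to the remainder.
  leading term y: no divisor's leading term divides it; move 3y to the remainder.
  leading term 1: no divisor's leading term divides it; move -3 to the remainder.
  remainder -2y^{3} - 2y^{2} + 3y - 3 ≠ 0; add h_5 = -2y^{3} - 2y^{2} + 3y - 3 to the basis.

The other S-polynomials (S(f_1,h_4), S(f_2,h_4), S(h_3,h_4), S(f_1,h_5), S(f_2,h_5), S(h_3,h_5), S(h_4,h_5)) all reduce to 0 modulo the current basis, so we have a Gröbner basis.
Inter-reduce: drop elements whose leading term is divisible by another's, tail-reduce, and make monic.
Reduced Gröbner basis: {x + 2y^{2} + 2y, y^{3} + y^{2} + 2y - 2}.
Label its elements g_1 = x + 2y^{2} + 2y, g_2 = y^{3} + y^{2} + 2y - 2.

Reduce p = 3x^{3} - 2x^{2} + 3xy^{2} + xy - x - y^{2} + y - 1 modulo G:
  leading term x^{3}: subtract (3x^{2})·g_1 from 3x^{3} - 2x^{2} + 3xy^{2} + xy - x - y^{2} + y - 1 → x^{2}y^{2} + x^{2}y - 2x^{2} + 3xy^{2} + xy - x - y^{2} + y - 1
  leading term x^{2}y^{2}: subtract (xy^{2})·g_1 from x^{2}y^{2} + x^{2}y - 2x^{2} + 3xy^{2} + xy - x - y^{2} + y - 1 → x^{2}y - 2x^{2} - 2xy^{4} - 2xy^{3} + 3xy^{2} + xy - x - y^{2} + y - 1
  leading term x^{2}y: subtract (xy)·g_1 from x^{2}y - 2x^{2} - 2xy^{4} - 2xy^{3} + 3xy^{2} + xy - x - y^{2} + y - 1 → -2x^{2} - 2xy^{4} + 3xy^{3} + xy^{2} + xy - x - y^{2} + y - 1
  leading term x^{2}: subtract (-2x)·g_1 from -2x^{2} - 2xy^{4} + 3xy^{3} + xy^{2} + xy - x - y^{2} + y - 1 → -2xy^{4} + 3xy^{3} - 2xy^{2} - 2xy - x - y^{2} + y - 1
  leading term xy^{4}: subtract (-2y^{4})·g_1 from -2xy^{4} + 3xy^{3} - 2xy^{2} - 2xy - x - y^{2} + y - 1 → 3xy^{3} - 2xy^{2} - 2xy - x - 3y^{6} - 3y^{5} - y^{2} + y - 1
  leading term xy^{3}: subtract (3y^{3})·g_1 from 3xy^{3} - 2xy^{2} - 2xy - x - 3y^{6} - 3y^{5} - y^{2} + y - 1 → -2xy^{2} - 2xy - x - 3y^{6} - 2y^{5} + y^{4} - y^{2} + y - 1
  leading term xy^{2}: subtract (-2y^{2})·g_1 from -2xy^{2} - 2xy - x - 3y^{6} - 2y^{5} + y^{4} - y^{2} + y - 1 → -2xy - x - 3y^{6} - 2y^{5} - 2y^{4} - 3y^{3} - y^{2} + y - 1
  leading term xy: subtract (-2y)·g_1 from -2xy - x - 3y^{6} - 2y^{5} - 2y^{4} - 3y^{3} - y^{2} + y - 1 → -x - 3y^{6} - 2y^{5} - 2y^{4} + y^{3} + 3y^{2} + y - 1
  leading term x: subtract (-1)·g_1 from -x - 3y^{6} - 2y^{5} - 2y^{4} + y^{3} + 3y^{2} + y - 1 → -3y^{6} - 2y^{5} - 2y^{4} + y^{3} - 2y^{2} + 3y - 1
  leading term y^{6}: subtract (-3y^{3})·g_2 from -3y^{6} - 2y^{5} - 2y^{4} + y^{3} - 2y^{2} + 3y - 1 → y^{5} - 3y^{4} + 2y^{3} - 2y^{2} + 3y - 1
  leading term y^{5}: subtract (y^{2})·g_2 from y^{5} - 3y^{4} + 2y^{3} - 2y^{2} + 3y - 1 → 3y^{4} + 3y - 1
  leading term y^{4}: subtract (3y)·g_2 from 3y^{4} + 3y - 1 → -3y^{3} + y^{2} + 2y - 1
  leading term y^{3}: subtract (-3)·g_2 from -3y^{3} + y^{2} + 2y - 1 → -3y^{2} + y
  leading term y^{2}: no divisor's leading term divides it; move -3y^{2} to the remainder.
  leading term y: no divisor's leading term divides it; move y to the remainder.
  normal form = -3y^{2} + y.
The normal form is nonzero, so p ∉ I. Since p minus its normal form lies in I, I + (p) = I + (r) where r = -3y^{2} + y; decide whether this ideal is the whole ring.
Run Buchberger on G together with r (pairs among the g_i already reduce to 0 since G is a Gröbner basis):
g_1 = x + 2y^{2} + 2y, LT = x.
g_2 = y^{3} + y^{2} + 2y - 2, LT = y^{3}.
r = -3y^{2} + y, LT = y^{2}.

S(g_2,r): lcm = y^{3}. S = -y^{2} + 2y - 2.
  leading term y^{2}: subtract (-2)·r from -y^{2} + 2y - 2 → -3y - 2
  leading term y: no divisor's leading term divides it; move -3y to the remainder.
  leading term 1: no divisor's leading term divides it; move -2 to the remainder.
  remainder -3y - 2 ≠ 0; add m_4 = -3y - 2 to the basis.

S(g_2,m_4): lcm = y^{3}. S = -2y^{2} + 2y - 2.
  leading term y^{2}: subtract (3)·r from -2y^{2} + 2y - 2 → -y - 2
  leading term y: subtract (-2)·m_4 from -y - 2 → 1
  leading term 1: no divisor's leading term divides it; move 1 to the remainder.
  remainder 1 ≠ 0; add m_5 = 1 to the basis.

The other S-polynomials (S(g_1,g_2), S(g_1,r), S(g_1,m_4), S(r,m_4), S(g_1,m_5), S(g_2,m_5), S(r,m_5), S(m_4,m_5)) all reduce to 0 modulo the current basis, so we have a Gröbner basis.
Inter-reduce: drop elements whose leading term is divisible by another's, tail-reduce, and make monic.
Reduced Gröbner basis: {1}.
The reduced Gröbner basis of I + (p) is {1}: the ideal is the whole ring, so the enlarged system has no common solution — adjoining p is inconsistent.

Adjoining 3x^{3} - 2x^{2} + 3xy^{2} + xy - x - y^{2} + y - 1 makes the ideal the whole ring: the system is inconsistent.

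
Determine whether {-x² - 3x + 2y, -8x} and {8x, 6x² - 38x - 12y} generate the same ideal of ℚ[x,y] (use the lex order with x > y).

Yes, the ideals are equal.

Equality of ideals is decidable: compute both reduced Gröbner bases (unique for the ordering) and check whether they agree.
Buchberger on the first generating set:
f_1 = -x² - 3x + 2y, LT = x².
f_2 = -8x, LT = x.

S(f_1,f_2): lcm = x². S = 3x - 2y.
  leading term x: subtract (-⅜)·f_2 from 3x - 2y → -2y
  leading term y: no divisor's leading term divides it; move -2y to the remainder.
  remainder -2y ≠ 0; add g_3 = -2y to the basis.

S(f_1,g_3): leading monomials are coprime, so the S-polynomial reduces to 0 (Buchberger's first criterion).
S(f_2,g_3): leading monomials are coprime, so the S-polynomial reduces to 0 (Buchberger's first criterion).
Every S-polynomial of the final basis reduces to 0, so we have a Gröbner basis.
Inter-reduce: drop elements whose leading term is divisible by another's, tail-reduce, and make monic.
Reduced Gröbner basis: {x, y}.

Buchberger on the second generating set:
h_1 = 8x, LT = x.
h_2 = 6x² - 38x - 12y, LT = x².

S(h_1,h_2): lcm = x². S = 19/3x + 2y.
  leading term x: subtract (19/24)·h_1 from 19/3x + 2y → 2y
  leading term y: no divisor's leading term divides it; move 2y to the remainder.
  remainder 2y ≠ 0; add k_3 = 2y to the basis.

S(h_1,k_3): leading monomials are coprime, so the S-polynomial reduces to 0 (Buchberger's first criterion).
S(h_2,k_3): leading monomials are coprime, so the S-polynomial reduces to 0 (Buchberger's first criterion).
Every S-polynomial of the final basis reduces to 0, so we have a Gröbner basis.
Inter-reduce: drop elements whose leading term is divisible by another's, tail-reduce, and make monic.
Reduced Gröbner basis: {x, y}.

Same reduced basis, so the two generating sets span the same ideal.
The same test decides containment: I ⊆ J iff every generator of I reduces to 0 modulo a Gröbner basis of J.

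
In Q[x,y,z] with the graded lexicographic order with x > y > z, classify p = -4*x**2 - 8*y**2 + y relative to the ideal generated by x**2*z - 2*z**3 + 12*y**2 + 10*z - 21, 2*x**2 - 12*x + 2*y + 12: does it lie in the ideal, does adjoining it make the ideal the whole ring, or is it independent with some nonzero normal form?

First compute the reduced Gröbner basis of I by Buchberger's algorithm.
f_1 = x**2*z - 2*z**3 + 12*y**2 + 10*z - 21, LT = x**2*z.
f_2 = 2*x**2 - 12*x + 2*y + 12, LT = x**2.

S(f_1,f_2): lcm = x**2*z. S = -2*z**3 + 6*x*z + 12*y**2 - y*z + 4*z - 21.
  leading term z**3: no divisor's leading term divides it; move -2*z**3 to the remainder.
  leading term x*z: no divisor's leading term divides it; move 6*x*z to the remainder.
  leading term y**2: no divisor's leading term divides it; move 12*y**2 to the remainder.
  leading term y*z: no divisor's leading term divides it; move -y*z to the remainder.
  leading term z: no divisor's leading term divides it; move 4*z to the remainder.
  leading term 1: no divisor's leading term divides it; move -21 to the remainder.
  remainder -2*z**3 + 6*x*z + 12*y**2 - y*z + 4*z - 21 ≠ 0; add h_3 = -2*z**3 + 6*x*z + 12*y**2 - y*z + 4*z - 21 to the basis.

The other S-polynomials (S(f_1,h_3), S(f_2,h_3)) all reduce to 0 modulo the current basis, so we have a Gröbner basis.
Inter-reduce: drop elements whose leading term is divisible by another's, tail-reduce, and make monic.
Reduced Gröbner basis: {z**3 - 3*x*z - 6*y**2 + 1/2*y*z - 2*z + 21/2, x**2 - 6*x + y + 6}.
Label its elements g_1 = z**3 - 3*x*z - 6*y**2 + 1/2*y*z - 2*z + 21/2, g_2 = x**2 - 6*x + y + 6.

Reduce p = -4*x**2 - 8*y**2 + y modulo G:
  leading term x**2: subtract (-4)·g_2 from -4*x**2 - 8*y**2 + y → -8*y**2 - 24*x + 5*y + 24
  leading term y**2: no divisor's leading term divides it; move -8*y**2 to the remainder.
  leading term x: no divisor's leading term divides it; move -24*x to the remainder.
  leading term y: no divisor's leading term divides it; move 5*y to the remainder.
  leading term 1: no divisor's leading term divides it; move 24 to the remainder.
  normal form = -8*y**2 - 24*x + 5*y + 24.
The normal form is nonzero, so p ∉ I. Since p minus its normal form lies in I, I + (p) = I + (r) where r = -8*y**2 - 24*x + 5*y + 24; decide whether this ideal is the whole ring.
Run Buchberger on G together with r (pairs among the g_i already reduce to 0 since G is a Gröbner basis):
g_1 = z**3 - 3*x*z - 6*y**2 + 1/2*y*z - 2*z + 21/2, LT = z**3.
g_2 = x**2 - 6*x + y + 6, LT = x**2.
r = -8*y**2 - 24*x + 5*y + 24, LT = y**2.

The S-polynomials (S(g_1,g_2), S(g_1,r), S(g_2,r)) all reduce to 0 modulo the current basis, so we have a Gröbner basis.
Inter-reduce: drop elements whose leading term is divisible by another's, tail-reduce, and make monic.
Reduced Gröbner basis: {z**3 - 3*x*z + 1/2*y*z + 18*x - 15/4*y - 2*z - 15/2, x**2 - 6*x + y + 6, y**2 + 3*x - 5/8*y - 3}.
The reduced Gröbner basis of I + (p) is {z**3 - 3*x*z + 1/2*y*z + 18*x - 15/4*y - 2*z - 15/2, x**2 - 6*x + y + 6, y**2 + 3*x - 5/8*y - 3} ≠ {1}, a proper ideal, so the enlarged system stays consistent: p is independent of I, with normal form -8*y**2 - 24*x + 5*y + 24.

-4*x**2 - 8*y**2 + y is independent of I; its normal form modulo I is -8*y**2 - 24*x + 5*y + 24.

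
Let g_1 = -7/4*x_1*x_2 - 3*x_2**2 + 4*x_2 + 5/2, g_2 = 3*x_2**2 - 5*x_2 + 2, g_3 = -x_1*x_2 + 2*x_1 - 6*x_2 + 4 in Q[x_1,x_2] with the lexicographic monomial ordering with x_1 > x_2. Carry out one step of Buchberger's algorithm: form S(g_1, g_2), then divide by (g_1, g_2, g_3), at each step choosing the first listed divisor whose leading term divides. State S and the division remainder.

lcm(LM(g_1), LM(g_2)) = x_1*x_2**2.
S = (lcm/LT(g_1))·g_1 − (lcm/LT(g_2))·g_2 = 5/3*x_1*x_2 - 2/3*x_1 + 12/7*x_2**3 - 16/7*x_2**2 - 10/7*x_2.
Reduce S modulo (g_1, g_2, g_3) in that order:
  leading term x_1*x_2: subtract (-20/21)·g_1 from 5/3*x_1*x_2 - 2/3*x_1 + 12/7*x_2**3 - 16/7*x_2**2 - 10/7*x_2 → -2/3*x_1 + 12/7*x_2**3 - 36/7*x_2**2 + 50/21*x_2 + 50/21
  leading term x_1: no divisor's leading term divides it; move -2/3*x_1 to the remainder.
  leading term x_2**3: subtract (4/7*x_2)·g_2 from 12/7*x_2**3 - 36/7*x_2**2 + 50/21*x_2 + 50/21 → -16/7*x_2**2 + 26/21*x_2 + 50/21
  leading term x_2**2: subtract (-16/21)·g_2 from -16/7*x_2**2 + 26/21*x_2 + 50/21 → -18/7*x_2 + 82/21
  leading term x_2: no divisor's leading term divides it; move -18/7*x_2 to the remainder.
  leading term 1: no divisor's leading term divides it; move 82/21 to the remainder.
The remainder -2/3*x_1 - 18/7*x_2 + 82/21 is nonzero, so it would be added as the next basis element.

S(g_1, g_2) = 5/3*x_1*x_2 - 2/3*x_1 + 12/7*x_2**3 - 16/7*x_2**2 - 10/7*x_2; remainder on division = -2/3*x_1 - 18/7*x_2 + 82/21.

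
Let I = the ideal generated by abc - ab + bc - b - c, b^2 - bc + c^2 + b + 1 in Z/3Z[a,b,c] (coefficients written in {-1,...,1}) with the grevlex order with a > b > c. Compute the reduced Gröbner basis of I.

f_1 = abc - ab + bc - b - c, LT = abc.
f_2 = b^2 - bc + c^2 + b + 1, LT = b^2.

S(f_1,f_2): lcm = ab^2c. S = abc^2 - ac^3 - ab^2 - abc + b^2c - b^2 - ac - bc.
  leading term abc^2: subtract (c)·f_1 from abc^2 - ac^3 - ab^2 - abc + b^2c - b^2 - ac - bc → -ac^3 - ab^2 + b^2c - bc^2 - b^2 - ac + c^2
  leading term ac^3: no divisor's leading term divides it; move -ac^3 to the remainder.
  leading term ab^2: subtract (-a)·f_2 from -ab^2 + b^2c - bc^2 - b^2 - ac + c^2 → -abc + b^2c + ac^2 - bc^2 + ab - b^2 - ac + c^2 + a
  leading term abc: subtract (-1)·f_1 from -abc + b^2c + ac^2 - bc^2 + ab - b^2 - ac + c^2 + a → b^2c + ac^2 - bc^2 - b^2 - ac + bc + c^2 + a - b - c
  leading term b^2c: subtract (c)·f_2 from b^2c + ac^2 - bc^2 - b^2 - ac + bc + c^2 + a - b - c → ac^2 - c^3 - b^2 - ac + c^2 + a - b + c
  leading term ac^2: no divisor's leading term divides it; move ac^2 to the remainder.
  leading term c^3: no divisor's leading term divides it; move -c^3 to the remainder.
  leading term b^2: subtract (-1)·f_2 from -b^2 - ac + c^2 + a - b + c → -ac - bc - c^2 + a + c + 1
  leading term ac: no divisor's leading term divides it; move -ac to the remainder.
  leading term bc: no divisor's leading term divides it; move -bc to the remainder.
  leading term c^2: no divisor's leading term divides it; move -c^2 to the remainder.
  leading term a: no divisor's leading term divides it; move a to the remainder.
  leading term c: no divisor's leading term divides it; move c to the remainder.
  leading term 1: no divisor's leading term divides it; move 1 to the remainder.
  remainder -ac^3 + ac^2 - c^3 - ac - bc - c^2 + a + c + 1 ≠ 0; add g_3 = -ac^3 + ac^2 - c^3 - ac - bc - c^2 + a + c + 1 to the basis.

The other S-polynomials (S(f_1,g_3), S(f_2,g_3)) all reduce to 0 modulo the current basis, so we have a Gröbner basis.

G = {ac^3 - ac^2 + c^3 + ac + bc + c^2 - a - c - 1, abc - ab + bc - b - c, b^2 - bc + c^2 + b + 1}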